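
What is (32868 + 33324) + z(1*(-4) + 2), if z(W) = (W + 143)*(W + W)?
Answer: 65628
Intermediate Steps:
z(W) = 2*W*(143 + W) (z(W) = (143 + W)*(2*W) = 2*W*(143 + W))
(32868 + 33324) + z(1*(-4) + 2) = (32868 + 33324) + 2*(1*(-4) + 2)*(143 + (1*(-4) + 2)) = 66192 + 2*(-4 + 2)*(143 + (-4 + 2)) = 66192 + 2*(-2)*(143 - 2) = 66192 + 2*(-2)*141 = 66192 - 564 = 65628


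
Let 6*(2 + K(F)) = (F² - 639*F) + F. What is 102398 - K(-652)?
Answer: -37780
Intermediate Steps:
K(F) = -2 - 319*F/3 + F²/6 (K(F) = -2 + ((F² - 639*F) + F)/6 = -2 + (F² - 638*F)/6 = -2 + (-319*F/3 + F²/6) = -2 - 319*F/3 + F²/6)
102398 - K(-652) = 102398 - (-2 - 319/3*(-652) + (⅙)*(-652)²) = 102398 - (-2 + 207988/3 + (⅙)*425104) = 102398 - (-2 + 207988/3 + 212552/3) = 102398 - 1*140178 = 102398 - 140178 = -37780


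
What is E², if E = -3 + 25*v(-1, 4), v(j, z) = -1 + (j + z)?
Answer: 2209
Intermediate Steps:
v(j, z) = -1 + j + z
E = 47 (E = -3 + 25*(-1 - 1 + 4) = -3 + 25*2 = -3 + 50 = 47)
E² = 47² = 2209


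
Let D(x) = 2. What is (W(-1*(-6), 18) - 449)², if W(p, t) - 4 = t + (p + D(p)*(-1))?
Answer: 178929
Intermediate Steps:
W(p, t) = 2 + p + t (W(p, t) = 4 + (t + (p + 2*(-1))) = 4 + (t + (p - 2)) = 4 + (t + (-2 + p)) = 4 + (-2 + p + t) = 2 + p + t)
(W(-1*(-6), 18) - 449)² = ((2 - 1*(-6) + 18) - 449)² = ((2 + 6 + 18) - 449)² = (26 - 449)² = (-423)² = 178929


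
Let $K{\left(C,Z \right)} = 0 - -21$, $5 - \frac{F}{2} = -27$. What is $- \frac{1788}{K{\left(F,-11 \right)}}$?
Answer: $- \frac{596}{7} \approx -85.143$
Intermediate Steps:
$F = 64$ ($F = 10 - -54 = 10 + 54 = 64$)
$K{\left(C,Z \right)} = 21$ ($K{\left(C,Z \right)} = 0 + 21 = 21$)
$- \frac{1788}{K{\left(F,-11 \right)}} = - \frac{1788}{21} = \left(-1788\right) \frac{1}{21} = - \frac{596}{7}$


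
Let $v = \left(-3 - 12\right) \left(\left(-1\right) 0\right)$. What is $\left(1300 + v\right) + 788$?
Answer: $2088$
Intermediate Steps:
$v = 0$ ($v = \left(-15\right) 0 = 0$)
$\left(1300 + v\right) + 788 = \left(1300 + 0\right) + 788 = 1300 + 788 = 2088$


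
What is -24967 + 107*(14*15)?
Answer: -2497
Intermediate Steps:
-24967 + 107*(14*15) = -24967 + 107*210 = -24967 + 22470 = -2497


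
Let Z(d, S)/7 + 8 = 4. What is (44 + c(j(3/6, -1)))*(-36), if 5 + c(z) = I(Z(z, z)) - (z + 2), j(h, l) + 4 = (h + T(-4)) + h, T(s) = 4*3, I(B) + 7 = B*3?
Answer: 2268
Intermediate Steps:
Z(d, S) = -28 (Z(d, S) = -56 + 7*4 = -56 + 28 = -28)
I(B) = -7 + 3*B (I(B) = -7 + B*3 = -7 + 3*B)
T(s) = 12
j(h, l) = 8 + 2*h (j(h, l) = -4 + ((h + 12) + h) = -4 + ((12 + h) + h) = -4 + (12 + 2*h) = 8 + 2*h)
c(z) = -98 - z (c(z) = -5 + ((-7 + 3*(-28)) - (z + 2)) = -5 + ((-7 - 84) - (2 + z)) = -5 + (-91 + (-2 - z)) = -5 + (-93 - z) = -98 - z)
(44 + c(j(3/6, -1)))*(-36) = (44 + (-98 - (8 + 2*(3/6))))*(-36) = (44 + (-98 - (8 + 2*(3*(1/6)))))*(-36) = (44 + (-98 - (8 + 2*(1/2))))*(-36) = (44 + (-98 - (8 + 1)))*(-36) = (44 + (-98 - 1*9))*(-36) = (44 + (-98 - 9))*(-36) = (44 - 107)*(-36) = -63*(-36) = 2268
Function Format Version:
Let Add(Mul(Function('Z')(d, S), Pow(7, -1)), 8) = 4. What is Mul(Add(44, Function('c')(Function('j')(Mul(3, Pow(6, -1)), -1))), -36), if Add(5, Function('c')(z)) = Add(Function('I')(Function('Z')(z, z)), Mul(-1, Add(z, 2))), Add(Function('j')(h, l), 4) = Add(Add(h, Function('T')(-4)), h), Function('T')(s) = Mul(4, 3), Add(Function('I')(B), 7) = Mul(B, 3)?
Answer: 2268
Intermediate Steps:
Function('Z')(d, S) = -28 (Function('Z')(d, S) = Add(-56, Mul(7, 4)) = Add(-56, 28) = -28)
Function('I')(B) = Add(-7, Mul(3, B)) (Function('I')(B) = Add(-7, Mul(B, 3)) = Add(-7, Mul(3, B)))
Function('T')(s) = 12
Function('j')(h, l) = Add(8, Mul(2, h)) (Function('j')(h, l) = Add(-4, Add(Add(h, 12), h)) = Add(-4, Add(Add(12, h), h)) = Add(-4, Add(12, Mul(2, h))) = Add(8, Mul(2, h)))
Function('c')(z) = Add(-98, Mul(-1, z)) (Function('c')(z) = Add(-5, Add(Add(-7, Mul(3, -28)), Mul(-1, Add(z, 2)))) = Add(-5, Add(Add(-7, -84), Mul(-1, Add(2, z)))) = Add(-5, Add(-91, Add(-2, Mul(-1, z)))) = Add(-5, Add(-93, Mul(-1, z))) = Add(-98, Mul(-1, z)))
Mul(Add(44, Function('c')(Function('j')(Mul(3, Pow(6, -1)), -1))), -36) = Mul(Add(44, Add(-98, Mul(-1, Add(8, Mul(2, Mul(3, Pow(6, -1))))))), -36) = Mul(Add(44, Add(-98, Mul(-1, Add(8, Mul(2, Mul(3, Rational(1, 6))))))), -36) = Mul(Add(44, Add(-98, Mul(-1, Add(8, Mul(2, Rational(1, 2)))))), -36) = Mul(Add(44, Add(-98, Mul(-1, Add(8, 1)))), -36) = Mul(Add(44, Add(-98, Mul(-1, 9))), -36) = Mul(Add(44, Add(-98, -9)), -36) = Mul(Add(44, -107), -36) = Mul(-63, -36) = 2268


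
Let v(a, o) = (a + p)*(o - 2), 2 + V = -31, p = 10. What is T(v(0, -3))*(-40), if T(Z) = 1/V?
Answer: 40/33 ≈ 1.2121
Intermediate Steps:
V = -33 (V = -2 - 31 = -33)
v(a, o) = (-2 + o)*(10 + a) (v(a, o) = (a + 10)*(o - 2) = (10 + a)*(-2 + o) = (-2 + o)*(10 + a))
T(Z) = -1/33 (T(Z) = 1/(-33) = -1/33)
T(v(0, -3))*(-40) = -1/33*(-40) = 40/33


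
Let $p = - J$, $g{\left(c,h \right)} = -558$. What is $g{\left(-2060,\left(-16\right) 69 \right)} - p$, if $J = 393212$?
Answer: $392654$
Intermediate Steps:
$p = -393212$ ($p = \left(-1\right) 393212 = -393212$)
$g{\left(-2060,\left(-16\right) 69 \right)} - p = -558 - -393212 = -558 + 393212 = 392654$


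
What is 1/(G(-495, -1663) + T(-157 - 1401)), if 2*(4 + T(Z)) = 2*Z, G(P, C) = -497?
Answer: -1/2059 ≈ -0.00048567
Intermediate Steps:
T(Z) = -4 + Z (T(Z) = -4 + (2*Z)/2 = -4 + Z)
1/(G(-495, -1663) + T(-157 - 1401)) = 1/(-497 + (-4 + (-157 - 1401))) = 1/(-497 + (-4 - 1558)) = 1/(-497 - 1562) = 1/(-2059) = -1/2059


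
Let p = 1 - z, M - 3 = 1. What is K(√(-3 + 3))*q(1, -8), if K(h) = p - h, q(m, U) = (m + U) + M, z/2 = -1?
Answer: -9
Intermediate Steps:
M = 4 (M = 3 + 1 = 4)
z = -2 (z = 2*(-1) = -2)
q(m, U) = 4 + U + m (q(m, U) = (m + U) + 4 = (U + m) + 4 = 4 + U + m)
p = 3 (p = 1 - 1*(-2) = 1 + 2 = 3)
K(h) = 3 - h
K(√(-3 + 3))*q(1, -8) = (3 - √(-3 + 3))*(4 - 8 + 1) = (3 - √0)*(-3) = (3 - 1*0)*(-3) = (3 + 0)*(-3) = 3*(-3) = -9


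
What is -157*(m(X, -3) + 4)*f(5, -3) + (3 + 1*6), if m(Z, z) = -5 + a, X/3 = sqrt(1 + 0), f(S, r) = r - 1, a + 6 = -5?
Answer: -7527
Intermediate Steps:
a = -11 (a = -6 - 5 = -11)
f(S, r) = -1 + r
X = 3 (X = 3*sqrt(1 + 0) = 3*sqrt(1) = 3*1 = 3)
m(Z, z) = -16 (m(Z, z) = -5 - 11 = -16)
-157*(m(X, -3) + 4)*f(5, -3) + (3 + 1*6) = -157*(-16 + 4)*(-1 - 3) + (3 + 1*6) = -(-1884)*(-4) + (3 + 6) = -157*48 + 9 = -7536 + 9 = -7527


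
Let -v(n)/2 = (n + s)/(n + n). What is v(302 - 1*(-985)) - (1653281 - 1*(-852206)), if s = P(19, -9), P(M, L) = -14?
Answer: -3224563042/1287 ≈ -2.5055e+6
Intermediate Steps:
s = -14
v(n) = -(-14 + n)/n (v(n) = -2*(n - 14)/(n + n) = -2*(-14 + n)/(2*n) = -2*(-14 + n)*1/(2*n) = -(-14 + n)/n)
v(302 - 1*(-985)) - (1653281 - 1*(-852206)) = (14 - (302 - 1*(-985)))/(302 - 1*(-985)) - (1653281 - 1*(-852206)) = (14 - (302 + 985))/(302 + 985) - (1653281 + 852206) = (14 - 1*1287)/1287 - 1*2505487 = (14 - 1287)/1287 - 2505487 = (1/1287)*(-1273) - 2505487 = -1273/1287 - 2505487 = -3224563042/1287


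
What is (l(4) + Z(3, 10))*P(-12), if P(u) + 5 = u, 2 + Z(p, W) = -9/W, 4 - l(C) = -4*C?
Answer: -2907/10 ≈ -290.70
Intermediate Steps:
l(C) = 4 + 4*C (l(C) = 4 - (-4)*C = 4 + 4*C)
Z(p, W) = -2 - 9/W
P(u) = -5 + u
(l(4) + Z(3, 10))*P(-12) = ((4 + 4*4) + (-2 - 9/10))*(-5 - 12) = ((4 + 16) + (-2 - 9*⅒))*(-17) = (20 + (-2 - 9/10))*(-17) = (20 - 29/10)*(-17) = (171/10)*(-17) = -2907/10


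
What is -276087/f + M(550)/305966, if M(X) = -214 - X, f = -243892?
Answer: 42143450777/37311329836 ≈ 1.1295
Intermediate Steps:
-276087/f + M(550)/305966 = -276087/(-243892) + (-214 - 1*550)/305966 = -276087*(-1/243892) + (-214 - 550)*(1/305966) = 276087/243892 - 764*1/305966 = 276087/243892 - 382/152983 = 42143450777/37311329836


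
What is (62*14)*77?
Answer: 66836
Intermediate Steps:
(62*14)*77 = 868*77 = 66836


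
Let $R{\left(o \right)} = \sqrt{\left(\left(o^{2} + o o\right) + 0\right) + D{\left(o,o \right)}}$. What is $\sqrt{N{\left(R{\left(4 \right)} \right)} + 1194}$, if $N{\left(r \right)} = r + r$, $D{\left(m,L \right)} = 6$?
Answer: $\sqrt{1194 + 2 \sqrt{38}} \approx 34.732$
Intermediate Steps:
$R{\left(o \right)} = \sqrt{6 + 2 o^{2}}$ ($R{\left(o \right)} = \sqrt{\left(\left(o^{2} + o o\right) + 0\right) + 6} = \sqrt{\left(\left(o^{2} + o^{2}\right) + 0\right) + 6} = \sqrt{\left(2 o^{2} + 0\right) + 6} = \sqrt{2 o^{2} + 6} = \sqrt{6 + 2 o^{2}}$)
$N{\left(r \right)} = 2 r$
$\sqrt{N{\left(R{\left(4 \right)} \right)} + 1194} = \sqrt{2 \sqrt{6 + 2 \cdot 4^{2}} + 1194} = \sqrt{2 \sqrt{6 + 2 \cdot 16} + 1194} = \sqrt{2 \sqrt{6 + 32} + 1194} = \sqrt{2 \sqrt{38} + 1194} = \sqrt{1194 + 2 \sqrt{38}}$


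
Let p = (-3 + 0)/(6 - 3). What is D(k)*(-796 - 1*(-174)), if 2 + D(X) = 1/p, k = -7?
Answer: 1866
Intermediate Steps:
p = -1 (p = -3/3 = -3*⅓ = -1)
D(X) = -3 (D(X) = -2 + 1/(-1) = -2 - 1 = -3)
D(k)*(-796 - 1*(-174)) = -3*(-796 - 1*(-174)) = -3*(-796 + 174) = -3*(-622) = 1866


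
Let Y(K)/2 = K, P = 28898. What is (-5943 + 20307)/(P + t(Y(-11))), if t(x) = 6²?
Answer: 7182/14467 ≈ 0.49644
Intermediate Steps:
Y(K) = 2*K
t(x) = 36
(-5943 + 20307)/(P + t(Y(-11))) = (-5943 + 20307)/(28898 + 36) = 14364/28934 = 14364*(1/28934) = 7182/14467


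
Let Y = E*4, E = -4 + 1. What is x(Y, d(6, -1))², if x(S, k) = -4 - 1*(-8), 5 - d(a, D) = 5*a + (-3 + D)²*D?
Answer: 16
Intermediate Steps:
E = -3
d(a, D) = 5 - 5*a - D*(-3 + D)² (d(a, D) = 5 - (5*a + (-3 + D)²*D) = 5 - (5*a + D*(-3 + D)²) = 5 + (-5*a - D*(-3 + D)²) = 5 - 5*a - D*(-3 + D)²)
Y = -12 (Y = -3*4 = -12)
x(S, k) = 4 (x(S, k) = -4 + 8 = 4)
x(Y, d(6, -1))² = 4² = 16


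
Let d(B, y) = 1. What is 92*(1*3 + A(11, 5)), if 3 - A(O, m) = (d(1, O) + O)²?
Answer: -12696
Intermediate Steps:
A(O, m) = 3 - (1 + O)²
92*(1*3 + A(11, 5)) = 92*(1*3 + (3 - (1 + 11)²)) = 92*(3 + (3 - 1*12²)) = 92*(3 + (3 - 1*144)) = 92*(3 + (3 - 144)) = 92*(3 - 141) = 92*(-138) = -12696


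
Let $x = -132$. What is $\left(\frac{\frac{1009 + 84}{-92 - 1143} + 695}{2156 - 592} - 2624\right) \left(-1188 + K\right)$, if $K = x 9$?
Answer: $\frac{3010097214432}{482885} \approx 6.2336 \cdot 10^{6}$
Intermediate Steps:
$K = -1188$ ($K = \left(-132\right) 9 = -1188$)
$\left(\frac{\frac{1009 + 84}{-92 - 1143} + 695}{2156 - 592} - 2624\right) \left(-1188 + K\right) = \left(\frac{\frac{1009 + 84}{-92 - 1143} + 695}{2156 - 592} - 2624\right) \left(-1188 - 1188\right) = \left(\frac{\frac{1093}{-1235} + 695}{1564} - 2624\right) \left(-2376\right) = \left(\left(1093 \left(- \frac{1}{1235}\right) + 695\right) \frac{1}{1564} - 2624\right) \left(-2376\right) = \left(\left(- \frac{1093}{1235} + 695\right) \frac{1}{1564} - 2624\right) \left(-2376\right) = \left(\frac{857232}{1235} \cdot \frac{1}{1564} - 2624\right) \left(-2376\right) = \left(\frac{214308}{482885} - 2624\right) \left(-2376\right) = \left(- \frac{1266875932}{482885}\right) \left(-2376\right) = \frac{3010097214432}{482885}$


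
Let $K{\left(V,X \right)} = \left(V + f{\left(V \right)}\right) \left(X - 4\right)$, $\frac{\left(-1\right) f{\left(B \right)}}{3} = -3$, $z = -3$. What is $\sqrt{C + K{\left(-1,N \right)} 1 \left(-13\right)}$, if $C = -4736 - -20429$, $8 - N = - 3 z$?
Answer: $\sqrt{16213} \approx 127.33$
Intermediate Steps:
$f{\left(B \right)} = 9$ ($f{\left(B \right)} = \left(-3\right) \left(-3\right) = 9$)
$N = -1$ ($N = 8 - \left(-3\right) \left(-3\right) = 8 - 9 = -1$)
$K{\left(V,X \right)} = \left(-4 + X\right) \left(9 + V\right)$ ($K{\left(V,X \right)} = \left(V + 9\right) \left(X - 4\right) = \left(9 + V\right) \left(-4 + X\right) = \left(-4 + X\right) \left(9 + V\right)$)
$C = 15693$ ($C = -4736 + 20429 = 15693$)
$\sqrt{C + K{\left(-1,N \right)} 1 \left(-13\right)} = \sqrt{15693 + \left(-36 - -4 + 9 \left(-1\right) - -1\right) 1 \left(-13\right)} = \sqrt{15693 + \left(-36 + 4 - 9 + 1\right) 1 \left(-13\right)} = \sqrt{15693 + \left(-40\right) 1 \left(-13\right)} = \sqrt{15693 - -520} = \sqrt{15693 + 520} = \sqrt{16213}$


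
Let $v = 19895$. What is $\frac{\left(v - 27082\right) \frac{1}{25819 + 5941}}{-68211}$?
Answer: $\frac{7187}{2166381360} \approx 3.3175 \cdot 10^{-6}$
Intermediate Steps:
$\frac{\left(v - 27082\right) \frac{1}{25819 + 5941}}{-68211} = \frac{\left(19895 - 27082\right) \frac{1}{25819 + 5941}}{-68211} = - \frac{7187}{31760} \left(- \frac{1}{68211}\right) = \left(-7187\right) \frac{1}{31760} \left(- \frac{1}{68211}\right) = \left(- \frac{7187}{31760}\right) \left(- \frac{1}{68211}\right) = \frac{7187}{2166381360}$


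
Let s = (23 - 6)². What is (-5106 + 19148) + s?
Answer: 14331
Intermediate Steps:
s = 289 (s = 17² = 289)
(-5106 + 19148) + s = (-5106 + 19148) + 289 = 14042 + 289 = 14331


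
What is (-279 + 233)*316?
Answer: -14536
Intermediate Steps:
(-279 + 233)*316 = -46*316 = -14536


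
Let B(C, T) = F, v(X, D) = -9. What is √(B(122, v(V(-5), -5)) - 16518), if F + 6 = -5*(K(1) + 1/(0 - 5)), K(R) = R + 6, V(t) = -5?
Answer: I*√16558 ≈ 128.68*I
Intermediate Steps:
K(R) = 6 + R
F = -40 (F = -6 - 5*((6 + 1) + 1/(0 - 5)) = -6 - 5*(7 + 1/(-5)) = -6 - 5*(7 - ⅕) = -6 - 5*34/5 = -6 - 34 = -40)
B(C, T) = -40
√(B(122, v(V(-5), -5)) - 16518) = √(-40 - 16518) = √(-16558) = I*√16558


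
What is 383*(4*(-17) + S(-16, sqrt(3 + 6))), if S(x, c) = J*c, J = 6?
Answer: -19150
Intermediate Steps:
S(x, c) = 6*c
383*(4*(-17) + S(-16, sqrt(3 + 6))) = 383*(4*(-17) + 6*sqrt(3 + 6)) = 383*(-68 + 6*sqrt(9)) = 383*(-68 + 6*3) = 383*(-68 + 18) = 383*(-50) = -19150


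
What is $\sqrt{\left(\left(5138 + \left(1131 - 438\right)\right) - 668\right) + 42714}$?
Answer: $\sqrt{47877} \approx 218.81$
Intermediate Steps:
$\sqrt{\left(\left(5138 + \left(1131 - 438\right)\right) - 668\right) + 42714} = \sqrt{\left(\left(5138 + 693\right) - 668\right) + 42714} = \sqrt{\left(5831 - 668\right) + 42714} = \sqrt{5163 + 42714} = \sqrt{47877}$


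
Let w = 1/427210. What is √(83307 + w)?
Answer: √15204225954645910/427210 ≈ 288.63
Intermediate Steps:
w = 1/427210 ≈ 2.3408e-6
√(83307 + w) = √(83307 + 1/427210) = √(35589583471/427210) = √15204225954645910/427210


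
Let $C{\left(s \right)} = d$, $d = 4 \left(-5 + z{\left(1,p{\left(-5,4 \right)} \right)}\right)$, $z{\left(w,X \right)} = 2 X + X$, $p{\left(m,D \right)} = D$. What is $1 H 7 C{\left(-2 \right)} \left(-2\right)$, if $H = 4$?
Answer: $-1568$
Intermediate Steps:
$z{\left(w,X \right)} = 3 X$
$d = 28$ ($d = 4 \left(-5 + 3 \cdot 4\right) = 4 \left(-5 + 12\right) = 4 \cdot 7 = 28$)
$C{\left(s \right)} = 28$
$1 H 7 C{\left(-2 \right)} \left(-2\right) = 1 \cdot 4 \cdot 7 \cdot 28 \left(-2\right) = 1 \cdot 28 \left(-56\right) = 28 \left(-56\right) = -1568$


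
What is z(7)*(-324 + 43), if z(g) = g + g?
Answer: -3934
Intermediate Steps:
z(g) = 2*g
z(7)*(-324 + 43) = (2*7)*(-324 + 43) = 14*(-281) = -3934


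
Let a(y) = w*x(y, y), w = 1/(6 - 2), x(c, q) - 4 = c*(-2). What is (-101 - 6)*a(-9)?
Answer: -1177/2 ≈ -588.50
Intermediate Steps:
x(c, q) = 4 - 2*c (x(c, q) = 4 + c*(-2) = 4 - 2*c)
w = ¼ (w = 1/4 = ¼ ≈ 0.25000)
a(y) = 1 - y/2 (a(y) = (4 - 2*y)/4 = 1 - y/2)
(-101 - 6)*a(-9) = (-101 - 6)*(1 - ½*(-9)) = -107*(1 + 9/2) = -107*11/2 = -1177/2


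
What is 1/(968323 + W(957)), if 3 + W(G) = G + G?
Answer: 1/970234 ≈ 1.0307e-6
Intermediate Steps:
W(G) = -3 + 2*G (W(G) = -3 + (G + G) = -3 + 2*G)
1/(968323 + W(957)) = 1/(968323 + (-3 + 2*957)) = 1/(968323 + (-3 + 1914)) = 1/(968323 + 1911) = 1/970234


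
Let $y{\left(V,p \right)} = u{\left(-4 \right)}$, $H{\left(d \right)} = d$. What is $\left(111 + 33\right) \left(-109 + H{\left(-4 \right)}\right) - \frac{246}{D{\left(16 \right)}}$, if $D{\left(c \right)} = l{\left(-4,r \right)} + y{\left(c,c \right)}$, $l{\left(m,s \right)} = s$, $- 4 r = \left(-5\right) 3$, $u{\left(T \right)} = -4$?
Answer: $-15288$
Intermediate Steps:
$r = \frac{15}{4}$ ($r = - \frac{\left(-5\right) 3}{4} = \left(- \frac{1}{4}\right) \left(-15\right) = \frac{15}{4} \approx 3.75$)
$y{\left(V,p \right)} = -4$
$D{\left(c \right)} = - \frac{1}{4}$ ($D{\left(c \right)} = \frac{15}{4} - 4 = - \frac{1}{4}$)
$\left(111 + 33\right) \left(-109 + H{\left(-4 \right)}\right) - \frac{246}{D{\left(16 \right)}} = \left(111 + 33\right) \left(-109 - 4\right) - \frac{246}{- \frac{1}{4}} = 144 \left(-113\right) - -984 = -16272 + 984 = -15288$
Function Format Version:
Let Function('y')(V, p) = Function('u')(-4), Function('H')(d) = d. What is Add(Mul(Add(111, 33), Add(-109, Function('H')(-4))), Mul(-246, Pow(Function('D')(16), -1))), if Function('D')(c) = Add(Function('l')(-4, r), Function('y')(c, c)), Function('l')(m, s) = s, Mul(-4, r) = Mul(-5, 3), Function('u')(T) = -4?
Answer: -15288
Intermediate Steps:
r = Rational(15, 4) (r = Mul(Rational(-1, 4), Mul(-5, 3)) = Mul(Rational(-1, 4), -15) = Rational(15, 4) ≈ 3.7500)
Function('y')(V, p) = -4
Function('D')(c) = Rational(-1, 4) (Function('D')(c) = Add(Rational(15, 4), -4) = Rational(-1, 4))
Add(Mul(Add(111, 33), Add(-109, Function('H')(-4))), Mul(-246, Pow(Function('D')(16), -1))) = Add(Mul(Add(111, 33), Add(-109, -4)), Mul(-246, Pow(Rational(-1, 4), -1))) = Add(Mul(144, -113), Mul(-246, -4)) = Add(-16272, 984) = -15288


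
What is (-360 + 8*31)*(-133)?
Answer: 14896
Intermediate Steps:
(-360 + 8*31)*(-133) = (-360 + 248)*(-133) = -112*(-133) = 14896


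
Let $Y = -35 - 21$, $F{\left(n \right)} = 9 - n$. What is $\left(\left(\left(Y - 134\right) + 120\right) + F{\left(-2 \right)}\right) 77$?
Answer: $-4543$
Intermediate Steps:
$Y = -56$ ($Y = -35 - 21 = -56$)
$\left(\left(\left(Y - 134\right) + 120\right) + F{\left(-2 \right)}\right) 77 = \left(\left(\left(-56 - 134\right) + 120\right) + \left(9 - -2\right)\right) 77 = \left(\left(-190 + 120\right) + \left(9 + 2\right)\right) 77 = \left(-70 + 11\right) 77 = \left(-59\right) 77 = -4543$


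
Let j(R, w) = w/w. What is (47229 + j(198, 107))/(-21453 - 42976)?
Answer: -47230/64429 ≈ -0.73306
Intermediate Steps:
j(R, w) = 1
(47229 + j(198, 107))/(-21453 - 42976) = (47229 + 1)/(-21453 - 42976) = 47230/(-64429) = 47230*(-1/64429) = -47230/64429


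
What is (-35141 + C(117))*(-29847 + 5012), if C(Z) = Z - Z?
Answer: 872726735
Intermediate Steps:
C(Z) = 0
(-35141 + C(117))*(-29847 + 5012) = (-35141 + 0)*(-29847 + 5012) = -35141*(-24835) = 872726735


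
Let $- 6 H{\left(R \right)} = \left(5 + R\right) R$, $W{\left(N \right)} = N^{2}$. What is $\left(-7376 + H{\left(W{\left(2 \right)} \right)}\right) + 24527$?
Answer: $17145$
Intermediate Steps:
$H{\left(R \right)} = - \frac{R \left(5 + R\right)}{6}$ ($H{\left(R \right)} = - \frac{\left(5 + R\right) R}{6} = - \frac{R \left(5 + R\right)}{6}$)
$\left(-7376 + H{\left(W{\left(2 \right)} \right)}\right) + 24527 = \left(-7376 - \frac{2^{2} \left(5 + 2^{2}\right)}{6}\right) + 24527 = \left(-7376 - \frac{2 \left(5 + 4\right)}{3}\right) + 24527 = \left(-7376 - \frac{2}{3} \cdot 9\right) + 24527 = \left(-7376 - 6\right) + 24527 = -7382 + 24527 = 17145$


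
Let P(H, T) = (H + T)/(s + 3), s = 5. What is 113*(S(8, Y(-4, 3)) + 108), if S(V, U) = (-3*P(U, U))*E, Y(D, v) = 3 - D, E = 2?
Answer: 22035/2 ≈ 11018.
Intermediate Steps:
P(H, T) = H/8 + T/8 (P(H, T) = (H + T)/(5 + 3) = (H + T)/8 = (H + T)*(1/8) = H/8 + T/8)
S(V, U) = -3*U/2 (S(V, U) = -3*(U/8 + U/8)*2 = -3*U/4*2 = -3*U/2)
113*(S(8, Y(-4, 3)) + 108) = 113*(-3*(3 - 1*(-4))/2 + 108) = 113*(-3*(3 + 4)/2 + 108) = 113*(-3/2*7 + 108) = 113*(-21/2 + 108) = 113*(195/2) = 22035/2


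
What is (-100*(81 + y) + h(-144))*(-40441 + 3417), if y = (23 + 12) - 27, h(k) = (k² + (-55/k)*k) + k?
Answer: -430848288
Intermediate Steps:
h(k) = -55 + k + k² (h(k) = (k² - 55) + k = (-55 + k²) + k = -55 + k + k²)
y = 8 (y = 35 - 27 = 8)
(-100*(81 + y) + h(-144))*(-40441 + 3417) = (-100*(81 + 8) + (-55 - 144 + (-144)²))*(-40441 + 3417) = (-100*89 + (-55 - 144 + 20736))*(-37024) = (-8900 + 20537)*(-37024) = 11637*(-37024) = -430848288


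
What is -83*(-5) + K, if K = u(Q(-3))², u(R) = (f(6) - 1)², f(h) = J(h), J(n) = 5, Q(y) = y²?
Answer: 671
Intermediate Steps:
f(h) = 5
u(R) = 16 (u(R) = (5 - 1)² = 4² = 16)
K = 256 (K = 16² = 256)
-83*(-5) + K = -83*(-5) + 256 = 415 + 256 = 671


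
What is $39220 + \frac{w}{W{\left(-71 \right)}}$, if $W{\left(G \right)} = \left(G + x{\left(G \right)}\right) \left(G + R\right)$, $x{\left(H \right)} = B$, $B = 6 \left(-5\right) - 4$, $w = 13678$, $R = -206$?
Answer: $\frac{162961054}{4155} \approx 39221.0$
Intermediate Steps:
$B = -34$ ($B = -30 - 4 = -34$)
$x{\left(H \right)} = -34$
$W{\left(G \right)} = \left(-206 + G\right) \left(-34 + G\right)$ ($W{\left(G \right)} = \left(G - 34\right) \left(G - 206\right) = \left(-34 + G\right) \left(-206 + G\right) = \left(-206 + G\right) \left(-34 + G\right)$)
$39220 + \frac{w}{W{\left(-71 \right)}} = 39220 + \frac{13678}{7004 + \left(-71\right)^{2} - -17040} = 39220 + \frac{13678}{7004 + 5041 + 17040} = 39220 + \frac{13678}{29085} = 39220 + 13678 \cdot \frac{1}{29085} = 39220 + \frac{1954}{4155} = \frac{162961054}{4155}$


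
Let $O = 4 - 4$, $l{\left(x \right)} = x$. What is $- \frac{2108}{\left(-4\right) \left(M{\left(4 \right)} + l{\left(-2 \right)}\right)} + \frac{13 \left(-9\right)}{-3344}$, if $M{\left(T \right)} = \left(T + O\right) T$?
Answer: $\frac{881963}{23408} \approx 37.678$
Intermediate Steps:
$O = 0$
$M{\left(T \right)} = T^{2}$ ($M{\left(T \right)} = \left(T + 0\right) T = T T = T^{2}$)
$- \frac{2108}{\left(-4\right) \left(M{\left(4 \right)} + l{\left(-2 \right)}\right)} + \frac{13 \left(-9\right)}{-3344} = - \frac{2108}{\left(-4\right) \left(4^{2} - 2\right)} + \frac{13 \left(-9\right)}{-3344} = - \frac{2108}{\left(-4\right) \left(16 - 2\right)} - - \frac{117}{3344} = - \frac{2108}{\left(-4\right) 14} + \frac{117}{3344} = - \frac{2108}{-56} + \frac{117}{3344} = \left(-2108\right) \left(- \frac{1}{56}\right) + \frac{117}{3344} = \frac{527}{14} + \frac{117}{3344} = \frac{881963}{23408}$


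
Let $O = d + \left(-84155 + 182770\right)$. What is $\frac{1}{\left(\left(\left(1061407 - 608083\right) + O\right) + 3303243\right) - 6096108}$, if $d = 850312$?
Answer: $- \frac{1}{1390614} \approx -7.1911 \cdot 10^{-7}$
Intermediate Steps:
$O = 948927$ ($O = 850312 + \left(-84155 + 182770\right) = 850312 + 98615 = 948927$)
$\frac{1}{\left(\left(\left(1061407 - 608083\right) + O\right) + 3303243\right) - 6096108} = \frac{1}{\left(\left(\left(1061407 - 608083\right) + 948927\right) + 3303243\right) - 6096108} = \frac{1}{\left(\left(453324 + 948927\right) + 3303243\right) - 6096108} = \frac{1}{\left(1402251 + 3303243\right) - 6096108} = \frac{1}{4705494 - 6096108} = \frac{1}{-1390614} = - \frac{1}{1390614}$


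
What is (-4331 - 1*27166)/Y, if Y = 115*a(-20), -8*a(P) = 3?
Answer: 83992/115 ≈ 730.37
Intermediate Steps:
a(P) = -3/8 (a(P) = -⅛*3 = -3/8)
Y = -345/8 (Y = 115*(-3/8) = -345/8 ≈ -43.125)
(-4331 - 1*27166)/Y = (-4331 - 1*27166)/(-345/8) = (-4331 - 27166)*(-8/345) = -31497*(-8/345) = 83992/115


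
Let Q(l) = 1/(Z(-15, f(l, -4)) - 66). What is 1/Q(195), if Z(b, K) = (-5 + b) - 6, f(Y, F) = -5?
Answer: -92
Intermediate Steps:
Z(b, K) = -11 + b
Q(l) = -1/92 (Q(l) = 1/((-11 - 15) - 66) = 1/(-26 - 66) = 1/(-92) = -1/92)
1/Q(195) = 1/(-1/92) = -92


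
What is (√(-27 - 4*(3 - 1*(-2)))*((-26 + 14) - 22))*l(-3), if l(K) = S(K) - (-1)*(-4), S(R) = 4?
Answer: 0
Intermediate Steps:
l(K) = 0 (l(K) = 4 - (-1)*(-4) = 4 - 1*4 = 4 - 4 = 0)
(√(-27 - 4*(3 - 1*(-2)))*((-26 + 14) - 22))*l(-3) = (√(-27 - 4*(3 - 1*(-2)))*((-26 + 14) - 22))*0 = (√(-27 - 4*(3 + 2))*(-12 - 22))*0 = (√(-27 - 4*5)*(-34))*0 = (√(-27 - 20)*(-34))*0 = (√(-47)*(-34))*0 = ((I*√47)*(-34))*0 = -34*I*√47*0 = 0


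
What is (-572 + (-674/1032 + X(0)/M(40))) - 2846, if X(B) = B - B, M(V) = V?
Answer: -1764025/516 ≈ -3418.7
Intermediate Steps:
X(B) = 0
(-572 + (-674/1032 + X(0)/M(40))) - 2846 = (-572 + (-674/1032 + 0/40)) - 2846 = (-572 + (-674*1/1032 + 0*(1/40))) - 2846 = (-572 + (-337/516 + 0)) - 2846 = (-572 - 337/516) - 2846 = -295489/516 - 2846 = -1764025/516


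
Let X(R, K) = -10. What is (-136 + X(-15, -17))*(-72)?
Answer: 10512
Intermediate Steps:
(-136 + X(-15, -17))*(-72) = (-136 - 10)*(-72) = -146*(-72) = 10512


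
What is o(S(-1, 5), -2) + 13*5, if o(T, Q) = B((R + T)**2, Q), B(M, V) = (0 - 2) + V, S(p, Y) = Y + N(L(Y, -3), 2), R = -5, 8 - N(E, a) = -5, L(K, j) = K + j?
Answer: 61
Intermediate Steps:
N(E, a) = 13 (N(E, a) = 8 - 1*(-5) = 8 + 5 = 13)
S(p, Y) = 13 + Y (S(p, Y) = Y + 13 = 13 + Y)
B(M, V) = -2 + V
o(T, Q) = -2 + Q
o(S(-1, 5), -2) + 13*5 = (-2 - 2) + 13*5 = -4 + 65 = 61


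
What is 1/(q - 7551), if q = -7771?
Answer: -1/15322 ≈ -6.5266e-5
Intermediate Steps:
1/(q - 7551) = 1/(-7771 - 7551) = 1/(-15322) = -1/15322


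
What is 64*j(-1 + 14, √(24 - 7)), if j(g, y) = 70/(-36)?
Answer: -1120/9 ≈ -124.44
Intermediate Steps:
j(g, y) = -35/18 (j(g, y) = 70*(-1/36) = -35/18)
64*j(-1 + 14, √(24 - 7)) = 64*(-35/18) = -1120/9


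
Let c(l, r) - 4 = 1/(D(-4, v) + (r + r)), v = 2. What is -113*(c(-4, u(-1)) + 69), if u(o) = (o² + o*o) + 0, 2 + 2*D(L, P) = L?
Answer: -8362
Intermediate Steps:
D(L, P) = -1 + L/2
u(o) = 2*o² (u(o) = (o² + o²) + 0 = 2*o² + 0 = 2*o²)
c(l, r) = 4 + 1/(-3 + 2*r) (c(l, r) = 4 + 1/((-1 + (½)*(-4)) + (r + r)) = 4 + 1/((-1 - 2) + 2*r) = 4 + 1/(-3 + 2*r))
-113*(c(-4, u(-1)) + 69) = -113*((-11 + 8*(2*(-1)²))/(-3 + 2*(2*(-1)²)) + 69) = -113*((-11 + 8*(2*1))/(-3 + 2*(2*1)) + 69) = -113*((-11 + 8*2)/(-3 + 2*2) + 69) = -113*((-11 + 16)/(-3 + 4) + 69) = -113*(5/1 + 69) = -113*(1*5 + 69) = -113*(5 + 69) = -113*74 = -8362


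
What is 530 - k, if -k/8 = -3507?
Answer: -27526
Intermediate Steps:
k = 28056 (k = -8*(-3507) = 28056)
530 - k = 530 - 1*28056 = 530 - 28056 = -27526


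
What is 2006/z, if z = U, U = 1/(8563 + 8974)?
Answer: 35179222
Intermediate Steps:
U = 1/17537 ≈ 5.7022e-5
z = 1/17537 ≈ 5.7022e-5
2006/z = 2006/(1/17537) = 2006*17537 = 35179222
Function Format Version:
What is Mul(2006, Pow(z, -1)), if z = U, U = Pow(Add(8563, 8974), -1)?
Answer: 35179222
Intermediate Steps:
U = Rational(1, 17537) (U = Pow(17537, -1) = Rational(1, 17537) ≈ 5.7022e-5)
z = Rational(1, 17537) ≈ 5.7022e-5
Mul(2006, Pow(z, -1)) = Mul(2006, Pow(Rational(1, 17537), -1)) = Mul(2006, 17537) = 35179222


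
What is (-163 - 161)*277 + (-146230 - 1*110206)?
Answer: -346184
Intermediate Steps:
(-163 - 161)*277 + (-146230 - 1*110206) = -324*277 + (-146230 - 110206) = -89748 - 256436 = -346184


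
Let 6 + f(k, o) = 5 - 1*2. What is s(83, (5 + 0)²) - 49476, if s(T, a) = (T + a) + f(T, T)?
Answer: -49371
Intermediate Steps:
f(k, o) = -3 (f(k, o) = -6 + (5 - 1*2) = -6 + (5 - 2) = -6 + 3 = -3)
s(T, a) = -3 + T + a (s(T, a) = (T + a) - 3 = -3 + T + a)
s(83, (5 + 0)²) - 49476 = (-3 + 83 + (5 + 0)²) - 49476 = (-3 + 83 + 5²) - 49476 = (-3 + 83 + 25) - 49476 = 105 - 49476 = -49371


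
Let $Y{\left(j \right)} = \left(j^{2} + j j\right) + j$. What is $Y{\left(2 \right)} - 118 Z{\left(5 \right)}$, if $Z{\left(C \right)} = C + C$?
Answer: $-1170$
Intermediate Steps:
$Z{\left(C \right)} = 2 C$
$Y{\left(j \right)} = j + 2 j^{2}$ ($Y{\left(j \right)} = \left(j^{2} + j^{2}\right) + j = 2 j^{2} + j = j + 2 j^{2}$)
$Y{\left(2 \right)} - 118 Z{\left(5 \right)} = 2 \left(1 + 2 \cdot 2\right) - 118 \cdot 2 \cdot 5 = 2 \left(1 + 4\right) - 1180 = 2 \cdot 5 - 1180 = 10 - 1180 = -1170$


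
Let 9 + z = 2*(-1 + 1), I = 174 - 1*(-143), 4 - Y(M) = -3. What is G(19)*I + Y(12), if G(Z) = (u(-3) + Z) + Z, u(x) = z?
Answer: 9200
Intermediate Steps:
Y(M) = 7 (Y(M) = 4 - 1*(-3) = 4 + 3 = 7)
I = 317 (I = 174 + 143 = 317)
z = -9 (z = -9 + 2*(-1 + 1) = -9 + 2*0 = -9 + 0 = -9)
u(x) = -9
G(Z) = -9 + 2*Z (G(Z) = (-9 + Z) + Z = -9 + 2*Z)
G(19)*I + Y(12) = (-9 + 2*19)*317 + 7 = (-9 + 38)*317 + 7 = 29*317 + 7 = 9193 + 7 = 9200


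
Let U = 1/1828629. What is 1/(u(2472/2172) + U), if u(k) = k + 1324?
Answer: 330981849/438596665831 ≈ 0.00075464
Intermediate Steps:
U = 1/1828629 ≈ 5.4686e-7
u(k) = 1324 + k
1/(u(2472/2172) + U) = 1/((1324 + 2472/2172) + 1/1828629) = 1/((1324 + 2472*(1/2172)) + 1/1828629) = 1/((1324 + 206/181) + 1/1828629) = 1/(239850/181 + 1/1828629) = 1/(438596665831/330981849) = 330981849/438596665831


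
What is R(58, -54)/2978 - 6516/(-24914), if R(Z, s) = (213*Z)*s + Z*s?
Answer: -4169788506/18548473 ≈ -224.80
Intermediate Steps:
R(Z, s) = 214*Z*s (R(Z, s) = 213*Z*s + Z*s = 214*Z*s)
R(58, -54)/2978 - 6516/(-24914) = (214*58*(-54))/2978 - 6516/(-24914) = -670248*1/2978 - 6516*(-1/24914) = -335124/1489 + 3258/12457 = -4169788506/18548473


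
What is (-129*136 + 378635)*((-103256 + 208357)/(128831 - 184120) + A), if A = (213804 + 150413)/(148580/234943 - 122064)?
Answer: -2796711982050252965121/1585574280320108 ≈ -1.7638e+6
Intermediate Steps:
A = -85570234631/28677933772 (A = 364217/(148580*(1/234943) - 122064) = 364217/(148580/234943 - 122064) = 364217/(-28677933772/234943) = 364217*(-234943/28677933772) = -85570234631/28677933772 ≈ -2.9838)
(-129*136 + 378635)*((-103256 + 208357)/(128831 - 184120) + A) = (-129*136 + 378635)*((-103256 + 208357)/(128831 - 184120) - 85570234631/28677933772) = (-17544 + 378635)*(105101/(-55289) - 85570234631/28677933772) = 361091*(105101*(-1/55289) - 85570234631/28677933772) = 361091*(-105101/55289 - 85570234631/28677933772) = 361091*(-7745172219884331/1585574280320108) = -2796711982050252965121/1585574280320108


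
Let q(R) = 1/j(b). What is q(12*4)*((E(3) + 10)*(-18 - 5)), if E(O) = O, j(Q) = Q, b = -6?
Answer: 299/6 ≈ 49.833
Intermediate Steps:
q(R) = -⅙ (q(R) = 1/(-6) = -⅙)
q(12*4)*((E(3) + 10)*(-18 - 5)) = -(3 + 10)*(-18 - 5)/6 = -13*(-23)/6 = -⅙*(-299) = 299/6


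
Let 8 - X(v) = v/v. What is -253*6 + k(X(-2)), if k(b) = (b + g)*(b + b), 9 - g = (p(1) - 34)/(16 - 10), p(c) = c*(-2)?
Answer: -1210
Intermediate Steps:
p(c) = -2*c
X(v) = 7 (X(v) = 8 - v/v = 8 - 1*1 = 8 - 1 = 7)
g = 15 (g = 9 - (-2*1 - 34)/(16 - 10) = 9 - (-2 - 34)/6 = 9 - (-36)/6 = 9 - 1*(-6) = 9 + 6 = 15)
k(b) = 2*b*(15 + b) (k(b) = (b + 15)*(b + b) = (15 + b)*(2*b) = 2*b*(15 + b))
-253*6 + k(X(-2)) = -253*6 + 2*7*(15 + 7) = -1518 + 2*7*22 = -1518 + 308 = -1210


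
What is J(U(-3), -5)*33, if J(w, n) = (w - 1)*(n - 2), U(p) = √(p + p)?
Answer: 231 - 231*I*√6 ≈ 231.0 - 565.83*I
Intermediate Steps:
U(p) = √2*√p (U(p) = √(2*p) = √2*√p)
J(w, n) = (-1 + w)*(-2 + n)
J(U(-3), -5)*33 = (2 - 1*(-5) - 2*√2*√(-3) - 5*√2*√(-3))*33 = (2 + 5 - 2*√2*I*√3 - 5*√2*I*√3)*33 = (2 + 5 - 2*I*√6 - 5*I*√6)*33 = (7 - 7*I*√6)*33 = 231 - 231*I*√6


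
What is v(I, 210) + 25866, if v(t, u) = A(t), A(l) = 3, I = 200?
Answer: 25869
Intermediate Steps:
v(t, u) = 3
v(I, 210) + 25866 = 3 + 25866 = 25869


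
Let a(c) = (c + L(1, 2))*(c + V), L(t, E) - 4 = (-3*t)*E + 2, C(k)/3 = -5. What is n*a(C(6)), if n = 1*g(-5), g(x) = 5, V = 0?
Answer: 1125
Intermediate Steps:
C(k) = -15 (C(k) = 3*(-5) = -15)
L(t, E) = 6 - 3*E*t (L(t, E) = 4 + ((-3*t)*E + 2) = 4 + (-3*E*t + 2) = 4 + (2 - 3*E*t) = 6 - 3*E*t)
a(c) = c² (a(c) = (c + (6 - 3*2*1))*(c + 0) = (c + (6 - 6))*c = (c + 0)*c = c*c = c²)
n = 5 (n = 1*5 = 5)
n*a(C(6)) = 5*(-15)² = 5*225 = 1125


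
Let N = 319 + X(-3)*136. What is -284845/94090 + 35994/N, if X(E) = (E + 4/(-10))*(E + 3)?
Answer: 659161981/6002942 ≈ 109.81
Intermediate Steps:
X(E) = (3 + E)*(-2/5 + E) (X(E) = (E + 4*(-1/10))*(3 + E) = (E - 2/5)*(3 + E) = (-2/5 + E)*(3 + E) = (3 + E)*(-2/5 + E))
N = 319 (N = 319 + (-6/5 + (-3)**2 + (13/5)*(-3))*136 = 319 + (-6/5 + 9 - 39/5)*136 = 319 + 0*136 = 319 + 0 = 319)
-284845/94090 + 35994/N = -284845/94090 + 35994/319 = -284845*1/94090 + 35994*(1/319) = -56969/18818 + 35994/319 = 659161981/6002942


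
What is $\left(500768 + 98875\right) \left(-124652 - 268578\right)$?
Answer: $-235797616890$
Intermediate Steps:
$\left(500768 + 98875\right) \left(-124652 - 268578\right) = 599643 \left(-393230\right) = -235797616890$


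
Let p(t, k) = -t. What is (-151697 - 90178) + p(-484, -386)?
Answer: -241391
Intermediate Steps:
(-151697 - 90178) + p(-484, -386) = (-151697 - 90178) - 1*(-484) = -241875 + 484 = -241391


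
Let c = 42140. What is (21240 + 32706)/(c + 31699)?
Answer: 17982/24613 ≈ 0.73059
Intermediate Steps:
(21240 + 32706)/(c + 31699) = (21240 + 32706)/(42140 + 31699) = 53946/73839 = 53946*(1/73839) = 17982/24613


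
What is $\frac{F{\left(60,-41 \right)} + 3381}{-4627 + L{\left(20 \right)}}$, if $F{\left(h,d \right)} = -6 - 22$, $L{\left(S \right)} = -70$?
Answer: $- \frac{479}{671} \approx -0.71386$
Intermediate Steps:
$F{\left(h,d \right)} = -28$ ($F{\left(h,d \right)} = -6 - 22 = -28$)
$\frac{F{\left(60,-41 \right)} + 3381}{-4627 + L{\left(20 \right)}} = \frac{-28 + 3381}{-4627 - 70} = \frac{3353}{-4697} = 3353 \left(- \frac{1}{4697}\right) = - \frac{479}{671}$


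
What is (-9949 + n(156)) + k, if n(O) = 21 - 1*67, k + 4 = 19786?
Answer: 9787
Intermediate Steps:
k = 19782 (k = -4 + 19786 = 19782)
n(O) = -46 (n(O) = 21 - 67 = -46)
(-9949 + n(156)) + k = (-9949 - 46) + 19782 = -9995 + 19782 = 9787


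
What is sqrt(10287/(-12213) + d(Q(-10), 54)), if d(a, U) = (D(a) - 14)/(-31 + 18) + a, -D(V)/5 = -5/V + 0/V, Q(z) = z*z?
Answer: sqrt(124750077959)/35282 ≈ 10.011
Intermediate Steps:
Q(z) = z**2
D(V) = 25/V (D(V) = -5*(-5/V + 0/V) = -5*(-5/V + 0) = -(-25)/V = 25/V)
d(a, U) = 14/13 + a - 25/(13*a) (d(a, U) = (25/a - 14)/(-31 + 18) + a = (-14 + 25/a)/(-13) + a = (-14 + 25/a)*(-1/13) + a = (14/13 - 25/(13*a)) + a = 14/13 + a - 25/(13*a))
sqrt(10287/(-12213) + d(Q(-10), 54)) = sqrt(10287/(-12213) + (14/13 + (-10)**2 - 25/(13*((-10)**2)))) = sqrt(10287*(-1/12213) + (14/13 + 100 - 25/13/100)) = sqrt(-1143/1357 + (14/13 + 100 - 25/13*1/100)) = sqrt(-1143/1357 + (14/13 + 100 - 1/52)) = sqrt(-1143/1357 + 5255/52) = sqrt(7071599/70564) = sqrt(124750077959)/35282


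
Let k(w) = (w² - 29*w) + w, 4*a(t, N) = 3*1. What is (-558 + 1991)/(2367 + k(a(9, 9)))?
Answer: 22928/37545 ≈ 0.61068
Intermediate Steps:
a(t, N) = ¾ (a(t, N) = (3*1)/4 = (¼)*3 = ¾)
k(w) = w² - 28*w
(-558 + 1991)/(2367 + k(a(9, 9))) = (-558 + 1991)/(2367 + 3*(-28 + ¾)/4) = 1433/(2367 + (¾)*(-109/4)) = 1433/(2367 - 327/16) = 1433/(37545/16) = 1433*(16/37545) = 22928/37545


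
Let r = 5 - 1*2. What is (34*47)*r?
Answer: 4794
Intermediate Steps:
r = 3 (r = 5 - 2 = 3)
(34*47)*r = (34*47)*3 = 1598*3 = 4794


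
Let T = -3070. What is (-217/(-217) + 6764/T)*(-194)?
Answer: 358318/1535 ≈ 233.43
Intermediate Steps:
(-217/(-217) + 6764/T)*(-194) = (-217/(-217) + 6764/(-3070))*(-194) = (-217*(-1/217) + 6764*(-1/3070))*(-194) = (1 - 3382/1535)*(-194) = -1847/1535*(-194) = 358318/1535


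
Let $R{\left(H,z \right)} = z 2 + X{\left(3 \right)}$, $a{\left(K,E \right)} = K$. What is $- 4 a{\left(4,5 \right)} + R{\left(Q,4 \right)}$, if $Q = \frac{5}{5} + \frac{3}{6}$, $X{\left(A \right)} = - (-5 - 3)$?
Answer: $0$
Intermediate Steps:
$X{\left(A \right)} = 8$ ($X{\left(A \right)} = \left(-1\right) \left(-8\right) = 8$)
$Q = \frac{3}{2}$ ($Q = 5 \cdot \frac{1}{5} + 3 \cdot \frac{1}{6} = 1 + \frac{1}{2} = \frac{3}{2} \approx 1.5$)
$R{\left(H,z \right)} = 8 + 2 z$ ($R{\left(H,z \right)} = z 2 + 8 = 2 z + 8 = 8 + 2 z$)
$- 4 a{\left(4,5 \right)} + R{\left(Q,4 \right)} = \left(-4\right) 4 + \left(8 + 2 \cdot 4\right) = -16 + \left(8 + 8\right) = -16 + 16 = 0$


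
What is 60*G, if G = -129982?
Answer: -7798920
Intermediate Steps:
60*G = 60*(-129982) = -7798920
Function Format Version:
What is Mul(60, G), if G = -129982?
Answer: -7798920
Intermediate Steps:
Mul(60, G) = Mul(60, -129982) = -7798920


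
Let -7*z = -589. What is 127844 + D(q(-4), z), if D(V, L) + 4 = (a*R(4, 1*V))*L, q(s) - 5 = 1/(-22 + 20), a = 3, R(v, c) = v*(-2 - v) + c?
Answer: 1720847/14 ≈ 1.2292e+5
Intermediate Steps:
R(v, c) = c + v*(-2 - v)
q(s) = 9/2 (q(s) = 5 + 1/(-22 + 20) = 5 + 1/(-2) = 5 - ½ = 9/2)
z = 589/7 (z = -⅐*(-589) = 589/7 ≈ 84.143)
D(V, L) = -4 + L*(-72 + 3*V) (D(V, L) = -4 + (3*(1*V - 1*4² - 2*4))*L = -4 + (3*(V - 1*16 - 8))*L = -4 + (3*(V - 16 - 8))*L = -4 + (3*(-24 + V))*L = -4 + (-72 + 3*V)*L = -4 + L*(-72 + 3*V))
127844 + D(q(-4), z) = 127844 + (-4 + 3*(589/7)*(-24 + 9/2)) = 127844 + (-4 + 3*(589/7)*(-39/2)) = 127844 + (-4 - 68913/14) = 127844 - 68969/14 = 1720847/14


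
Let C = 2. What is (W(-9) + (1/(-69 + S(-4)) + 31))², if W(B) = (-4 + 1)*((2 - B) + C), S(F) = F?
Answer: 342225/5329 ≈ 64.219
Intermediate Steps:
W(B) = -12 + 3*B (W(B) = (-4 + 1)*((2 - B) + 2) = -3*(4 - B) = -12 + 3*B)
(W(-9) + (1/(-69 + S(-4)) + 31))² = ((-12 + 3*(-9)) + (1/(-69 - 4) + 31))² = ((-12 - 27) + (1/(-73) + 31))² = (-39 + (-1/73 + 31))² = (-39 + 2262/73)² = (-585/73)² = 342225/5329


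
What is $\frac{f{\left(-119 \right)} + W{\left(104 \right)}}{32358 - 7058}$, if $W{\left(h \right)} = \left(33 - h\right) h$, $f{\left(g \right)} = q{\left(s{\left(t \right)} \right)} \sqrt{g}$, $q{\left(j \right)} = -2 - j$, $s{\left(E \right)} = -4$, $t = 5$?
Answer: $- \frac{1846}{6325} + \frac{i \sqrt{119}}{12650} \approx -0.29186 + 0.00086235 i$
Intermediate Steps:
$f{\left(g \right)} = 2 \sqrt{g}$ ($f{\left(g \right)} = \left(-2 - -4\right) \sqrt{g} = \left(-2 + 4\right) \sqrt{g} = 2 \sqrt{g}$)
$W{\left(h \right)} = h \left(33 - h\right)$
$\frac{f{\left(-119 \right)} + W{\left(104 \right)}}{32358 - 7058} = \frac{2 \sqrt{-119} + 104 \left(33 - 104\right)}{32358 - 7058} = \frac{2 i \sqrt{119} + 104 \left(33 - 104\right)}{25300} = \left(2 i \sqrt{119} + 104 \left(-71\right)\right) \frac{1}{25300} = \left(2 i \sqrt{119} - 7384\right) \frac{1}{25300} = \left(-7384 + 2 i \sqrt{119}\right) \frac{1}{25300} = - \frac{1846}{6325} + \frac{i \sqrt{119}}{12650}$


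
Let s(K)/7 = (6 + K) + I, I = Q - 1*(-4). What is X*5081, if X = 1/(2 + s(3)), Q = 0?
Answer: 5081/93 ≈ 54.634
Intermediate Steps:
I = 4 (I = 0 - 1*(-4) = 0 + 4 = 4)
s(K) = 70 + 7*K (s(K) = 7*((6 + K) + 4) = 7*(10 + K) = 70 + 7*K)
X = 1/93 (X = 1/(2 + (70 + 7*3)) = 1/(2 + (70 + 21)) = 1/(2 + 91) = 1/93 ≈ 0.010753)
X*5081 = (1/93)*5081 = 5081/93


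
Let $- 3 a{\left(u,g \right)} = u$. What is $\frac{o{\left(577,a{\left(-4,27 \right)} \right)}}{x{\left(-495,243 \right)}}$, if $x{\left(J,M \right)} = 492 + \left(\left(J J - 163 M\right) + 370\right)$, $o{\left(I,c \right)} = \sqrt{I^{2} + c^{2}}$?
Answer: $\frac{\sqrt{2996377}}{618834} \approx 0.0027972$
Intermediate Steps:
$a{\left(u,g \right)} = - \frac{u}{3}$
$x{\left(J,M \right)} = 862 + J^{2} - 163 M$ ($x{\left(J,M \right)} = 492 + \left(\left(J^{2} - 163 M\right) + 370\right) = 492 + \left(370 + J^{2} - 163 M\right) = 862 + J^{2} - 163 M$)
$\frac{o{\left(577,a{\left(-4,27 \right)} \right)}}{x{\left(-495,243 \right)}} = \frac{\sqrt{577^{2} + \left(\left(- \frac{1}{3}\right) \left(-4\right)\right)^{2}}}{862 + \left(-495\right)^{2} - 39609} = \frac{\sqrt{332929 + \left(\frac{4}{3}\right)^{2}}}{862 + 245025 - 39609} = \frac{\sqrt{332929 + \frac{16}{9}}}{206278} = \sqrt{\frac{2996377}{9}} \cdot \frac{1}{206278} = \frac{\sqrt{2996377}}{3} \cdot \frac{1}{206278} = \frac{\sqrt{2996377}}{618834}$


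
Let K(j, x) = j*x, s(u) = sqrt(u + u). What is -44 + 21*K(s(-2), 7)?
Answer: -44 + 294*I ≈ -44.0 + 294.0*I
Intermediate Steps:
s(u) = sqrt(2)*sqrt(u) (s(u) = sqrt(2*u) = sqrt(2)*sqrt(u))
-44 + 21*K(s(-2), 7) = -44 + 21*((sqrt(2)*sqrt(-2))*7) = -44 + 21*((sqrt(2)*(I*sqrt(2)))*7) = -44 + 21*((2*I)*7) = -44 + 21*(14*I) = -44 + 294*I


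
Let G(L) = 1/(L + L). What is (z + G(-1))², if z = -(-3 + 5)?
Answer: 25/4 ≈ 6.2500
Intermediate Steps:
G(L) = 1/(2*L)
z = -2 (z = -1*2 = -2)
(z + G(-1))² = (-2 + (½)/(-1))² = (-2 + (½)*(-1))² = (-2 - ½)² = (-5/2)² = 25/4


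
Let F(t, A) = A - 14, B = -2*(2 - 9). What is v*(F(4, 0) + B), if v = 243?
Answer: 0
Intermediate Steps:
B = 14 (B = -2*(-7) = 14)
F(t, A) = -14 + A
v*(F(4, 0) + B) = 243*((-14 + 0) + 14) = 243*(-14 + 14) = 243*0 = 0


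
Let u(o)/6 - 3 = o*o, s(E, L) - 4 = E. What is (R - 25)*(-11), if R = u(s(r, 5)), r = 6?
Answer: -6523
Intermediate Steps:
s(E, L) = 4 + E
u(o) = 18 + 6*o**2 (u(o) = 18 + 6*(o*o) = 18 + 6*o**2)
R = 618 (R = 18 + 6*(4 + 6)**2 = 18 + 6*10**2 = 18 + 6*100 = 18 + 600 = 618)
(R - 25)*(-11) = (618 - 25)*(-11) = 593*(-11) = -6523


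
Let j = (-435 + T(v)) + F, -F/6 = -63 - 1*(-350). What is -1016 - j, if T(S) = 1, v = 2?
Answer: 1140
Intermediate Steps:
F = -1722 (F = -6*(-63 - 1*(-350)) = -6*(-63 + 350) = -6*287 = -1722)
j = -2156 (j = (-435 + 1) - 1722 = -434 - 1722 = -2156)
-1016 - j = -1016 - 1*(-2156) = -1016 + 2156 = 1140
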